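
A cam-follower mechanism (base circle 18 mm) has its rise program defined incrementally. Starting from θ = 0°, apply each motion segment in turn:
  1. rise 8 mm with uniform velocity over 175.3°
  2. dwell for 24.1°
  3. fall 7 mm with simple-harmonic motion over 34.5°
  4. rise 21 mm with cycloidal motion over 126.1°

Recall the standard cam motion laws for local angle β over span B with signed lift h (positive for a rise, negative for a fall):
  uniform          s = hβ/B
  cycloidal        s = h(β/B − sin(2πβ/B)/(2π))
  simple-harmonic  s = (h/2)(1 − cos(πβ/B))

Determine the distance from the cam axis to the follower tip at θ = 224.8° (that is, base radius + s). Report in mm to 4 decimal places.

seg 1 [0°–175.3°] uniform, h=8: full span → s += 8 → s = 8.0000
seg 2 [175.3°–199.4°] dwell: s stays 8.0000
seg 3 [199.4°–233.9°] simple-harmonic, h=-7: θ=224.8° here. β=25.4, B=34.5. -7/2·(1 − cos(π·0.7362)) = -5.8655 → s = 2.1345
radial distance = base radius + s = 18 + 2.1345 = 20.1345

20.1345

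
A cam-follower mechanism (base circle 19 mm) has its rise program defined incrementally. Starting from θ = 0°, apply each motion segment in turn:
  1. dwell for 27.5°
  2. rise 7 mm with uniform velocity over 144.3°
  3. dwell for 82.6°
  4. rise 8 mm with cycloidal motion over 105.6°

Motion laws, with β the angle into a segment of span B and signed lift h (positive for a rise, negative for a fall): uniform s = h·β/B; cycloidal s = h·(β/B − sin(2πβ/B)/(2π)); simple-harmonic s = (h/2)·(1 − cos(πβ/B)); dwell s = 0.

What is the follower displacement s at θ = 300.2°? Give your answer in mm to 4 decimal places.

seg 1 [0°–27.5°] dwell: s stays 0.0000
seg 2 [27.5°–171.8°] uniform, h=7: full span → s += 7 → s = 7.0000
seg 3 [171.8°–254.4°] dwell: s stays 7.0000
seg 4 [254.4°–360°] cycloidal, h=8: θ=300.2° here. β=45.8, B=105.6. 8·(0.4337 − sin(2π·0.4337)/(2π)) = 2.9546 → s = 9.9546

9.9546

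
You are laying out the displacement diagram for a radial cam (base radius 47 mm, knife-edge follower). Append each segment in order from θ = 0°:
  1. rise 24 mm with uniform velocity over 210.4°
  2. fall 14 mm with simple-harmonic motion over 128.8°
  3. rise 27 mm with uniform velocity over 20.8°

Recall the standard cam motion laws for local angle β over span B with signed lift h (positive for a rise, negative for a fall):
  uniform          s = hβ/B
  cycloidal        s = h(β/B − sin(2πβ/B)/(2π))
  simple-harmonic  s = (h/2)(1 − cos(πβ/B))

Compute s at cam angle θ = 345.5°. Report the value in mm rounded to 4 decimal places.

seg 1 [0°–210.4°] uniform, h=24: full span → s += 24 → s = 24.0000
seg 2 [210.4°–339.2°] simple-harmonic, h=-14: full span → s += -14 → s = 10.0000
seg 3 [339.2°–360°] uniform, h=27: θ=345.5° here. β=6.3, B=20.8. 27·6.3/20.8 = 8.1779 → s = 18.1779

18.1779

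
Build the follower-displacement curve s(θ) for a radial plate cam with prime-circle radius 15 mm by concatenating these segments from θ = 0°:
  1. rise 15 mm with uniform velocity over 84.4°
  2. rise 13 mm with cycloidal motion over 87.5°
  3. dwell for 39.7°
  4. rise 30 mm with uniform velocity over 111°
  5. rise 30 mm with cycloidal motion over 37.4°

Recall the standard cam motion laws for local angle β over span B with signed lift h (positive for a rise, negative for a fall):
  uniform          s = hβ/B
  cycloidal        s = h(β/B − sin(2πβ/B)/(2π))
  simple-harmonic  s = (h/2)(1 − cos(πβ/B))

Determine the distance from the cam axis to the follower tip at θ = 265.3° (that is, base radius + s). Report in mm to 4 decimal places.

seg 1 [0°–84.4°] uniform, h=15: full span → s += 15 → s = 15.0000
seg 2 [84.4°–171.9°] cycloidal, h=13: full span → s += 13 → s = 28.0000
seg 3 [171.9°–211.6°] dwell: s stays 28.0000
seg 4 [211.6°–322.6°] uniform, h=30: θ=265.3° here. β=53.7, B=111. 30·53.7/111 = 14.5135 → s = 42.5135
radial distance = base radius + s = 15 + 42.5135 = 57.5135

57.5135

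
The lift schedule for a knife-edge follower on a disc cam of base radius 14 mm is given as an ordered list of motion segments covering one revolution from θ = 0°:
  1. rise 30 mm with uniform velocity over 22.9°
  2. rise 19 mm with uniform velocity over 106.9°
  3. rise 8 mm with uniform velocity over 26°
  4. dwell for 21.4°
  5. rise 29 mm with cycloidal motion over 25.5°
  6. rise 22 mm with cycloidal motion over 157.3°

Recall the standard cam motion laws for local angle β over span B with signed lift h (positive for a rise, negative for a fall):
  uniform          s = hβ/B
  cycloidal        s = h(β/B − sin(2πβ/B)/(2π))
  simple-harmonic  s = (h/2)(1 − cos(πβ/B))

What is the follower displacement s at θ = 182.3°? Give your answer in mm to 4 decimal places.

seg 1 [0°–22.9°] uniform, h=30: full span → s += 30 → s = 30.0000
seg 2 [22.9°–129.8°] uniform, h=19: full span → s += 19 → s = 49.0000
seg 3 [129.8°–155.8°] uniform, h=8: full span → s += 8 → s = 57.0000
seg 4 [155.8°–177.2°] dwell: s stays 57.0000
seg 5 [177.2°–202.7°] cycloidal, h=29: θ=182.3° here. β=5.1, B=25.5. 29·(0.2000 − sin(2π·0.2000)/(2π)) = 1.4104 → s = 58.4104

58.4104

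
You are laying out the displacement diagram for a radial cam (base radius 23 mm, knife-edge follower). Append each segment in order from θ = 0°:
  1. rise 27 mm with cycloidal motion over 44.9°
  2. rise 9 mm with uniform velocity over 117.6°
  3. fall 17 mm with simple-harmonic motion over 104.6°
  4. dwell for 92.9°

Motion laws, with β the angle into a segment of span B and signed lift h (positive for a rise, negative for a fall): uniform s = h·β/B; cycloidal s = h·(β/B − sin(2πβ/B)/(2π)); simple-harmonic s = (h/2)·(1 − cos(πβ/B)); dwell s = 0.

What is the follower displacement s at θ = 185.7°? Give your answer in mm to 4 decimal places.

seg 1 [0°–44.9°] cycloidal, h=27: full span → s += 27 → s = 27.0000
seg 2 [44.9°–162.5°] uniform, h=9: full span → s += 9 → s = 36.0000
seg 3 [162.5°–267.1°] simple-harmonic, h=-17: θ=185.7° here. β=23.2, B=104.6. -17/2·(1 − cos(π·0.2218)) = -1.9813 → s = 34.0187

34.0187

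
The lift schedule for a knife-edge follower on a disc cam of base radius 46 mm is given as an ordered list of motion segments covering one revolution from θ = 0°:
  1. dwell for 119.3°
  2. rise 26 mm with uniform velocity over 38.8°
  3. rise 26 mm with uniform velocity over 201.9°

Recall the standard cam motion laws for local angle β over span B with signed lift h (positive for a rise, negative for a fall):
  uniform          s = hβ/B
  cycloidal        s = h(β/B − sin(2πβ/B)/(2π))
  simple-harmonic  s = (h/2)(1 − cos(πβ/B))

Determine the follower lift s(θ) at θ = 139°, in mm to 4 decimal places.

seg 1 [0°–119.3°] dwell: s stays 0.0000
seg 2 [119.3°–158.1°] uniform, h=26: θ=139° here. β=19.7, B=38.8. 26·19.7/38.8 = 13.2010 → s = 13.2010

13.2010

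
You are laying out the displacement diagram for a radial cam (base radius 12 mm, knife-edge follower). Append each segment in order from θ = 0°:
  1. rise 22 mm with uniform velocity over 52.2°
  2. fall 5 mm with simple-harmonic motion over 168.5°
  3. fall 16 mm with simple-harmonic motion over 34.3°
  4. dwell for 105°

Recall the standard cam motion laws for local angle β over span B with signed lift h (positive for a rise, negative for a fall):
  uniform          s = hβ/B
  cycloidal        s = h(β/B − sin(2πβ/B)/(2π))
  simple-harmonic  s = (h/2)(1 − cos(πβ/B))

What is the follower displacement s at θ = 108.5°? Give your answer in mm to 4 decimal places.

seg 1 [0°–52.2°] uniform, h=22: full span → s += 22 → s = 22.0000
seg 2 [52.2°–220.7°] simple-harmonic, h=-5: θ=108.5° here. β=56.3, B=168.5. -5/2·(1 − cos(π·0.3341)) = -1.2554 → s = 20.7446

20.7446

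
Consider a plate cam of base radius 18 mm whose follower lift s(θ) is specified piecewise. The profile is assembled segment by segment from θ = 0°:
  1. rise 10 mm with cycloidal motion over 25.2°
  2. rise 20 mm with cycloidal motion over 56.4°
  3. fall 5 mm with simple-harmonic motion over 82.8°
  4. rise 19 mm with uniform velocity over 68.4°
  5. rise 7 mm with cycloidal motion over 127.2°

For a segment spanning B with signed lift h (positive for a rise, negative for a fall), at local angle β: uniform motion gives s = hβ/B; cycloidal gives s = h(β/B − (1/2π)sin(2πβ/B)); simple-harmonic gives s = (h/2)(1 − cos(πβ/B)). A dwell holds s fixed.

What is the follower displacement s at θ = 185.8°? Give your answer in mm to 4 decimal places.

seg 1 [0°–25.2°] cycloidal, h=10: full span → s += 10 → s = 10.0000
seg 2 [25.2°–81.6°] cycloidal, h=20: full span → s += 20 → s = 30.0000
seg 3 [81.6°–164.4°] simple-harmonic, h=-5: full span → s += -5 → s = 25.0000
seg 4 [164.4°–232.8°] uniform, h=19: θ=185.8° here. β=21.4, B=68.4. 19·21.4/68.4 = 5.9444 → s = 30.9444

30.9444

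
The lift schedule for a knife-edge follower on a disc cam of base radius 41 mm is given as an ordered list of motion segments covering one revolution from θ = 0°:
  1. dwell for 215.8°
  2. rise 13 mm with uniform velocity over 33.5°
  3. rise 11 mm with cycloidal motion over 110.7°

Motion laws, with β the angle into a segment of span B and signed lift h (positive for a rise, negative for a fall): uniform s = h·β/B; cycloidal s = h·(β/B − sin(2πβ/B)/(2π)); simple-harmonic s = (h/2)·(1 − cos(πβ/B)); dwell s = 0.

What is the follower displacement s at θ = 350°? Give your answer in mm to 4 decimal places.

seg 1 [0°–215.8°] dwell: s stays 0.0000
seg 2 [215.8°–249.3°] uniform, h=13: full span → s += 13 → s = 13.0000
seg 3 [249.3°–360°] cycloidal, h=11: θ=350° here. β=100.7, B=110.7. 11·(0.9097 − sin(2π·0.9097)/(2π)) = 10.9475 → s = 23.9475

23.9475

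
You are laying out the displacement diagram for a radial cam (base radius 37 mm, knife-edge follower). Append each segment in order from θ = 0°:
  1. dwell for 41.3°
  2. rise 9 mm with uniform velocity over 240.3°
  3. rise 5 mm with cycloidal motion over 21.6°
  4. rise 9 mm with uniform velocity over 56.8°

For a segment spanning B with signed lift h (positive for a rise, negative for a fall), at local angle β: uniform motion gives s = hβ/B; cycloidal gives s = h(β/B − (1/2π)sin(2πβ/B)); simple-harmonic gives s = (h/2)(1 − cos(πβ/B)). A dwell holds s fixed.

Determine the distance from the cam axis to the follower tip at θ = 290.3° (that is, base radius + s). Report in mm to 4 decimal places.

seg 1 [0°–41.3°] dwell: s stays 0.0000
seg 2 [41.3°–281.6°] uniform, h=9: full span → s += 9 → s = 9.0000
seg 3 [281.6°–303.2°] cycloidal, h=5: θ=290.3° here. β=8.7, B=21.6. 5·(0.4028 − sin(2π·0.4028)/(2π)) = 1.5575 → s = 10.5575
radial distance = base radius + s = 37 + 10.5575 = 47.5575

47.5575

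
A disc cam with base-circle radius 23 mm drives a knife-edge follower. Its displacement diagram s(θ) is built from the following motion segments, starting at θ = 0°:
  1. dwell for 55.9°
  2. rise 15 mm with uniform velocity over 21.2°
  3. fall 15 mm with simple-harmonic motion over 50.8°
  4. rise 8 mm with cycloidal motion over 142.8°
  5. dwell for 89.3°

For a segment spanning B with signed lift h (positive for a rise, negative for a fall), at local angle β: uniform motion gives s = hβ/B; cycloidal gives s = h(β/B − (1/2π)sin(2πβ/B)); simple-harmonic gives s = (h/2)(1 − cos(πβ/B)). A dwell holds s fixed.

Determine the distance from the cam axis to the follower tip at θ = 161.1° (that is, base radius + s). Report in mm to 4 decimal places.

seg 1 [0°–55.9°] dwell: s stays 0.0000
seg 2 [55.9°–77.1°] uniform, h=15: full span → s += 15 → s = 15.0000
seg 3 [77.1°–127.9°] simple-harmonic, h=-15: full span → s += -15 → s = 0.0000
seg 4 [127.9°–270.7°] cycloidal, h=8: θ=161.1° here. β=33.2, B=142.8. 8·(0.2325 − sin(2π·0.2325)/(2π)) = 0.5944 → s = 0.5944
radial distance = base radius + s = 23 + 0.5944 = 23.5944

23.5944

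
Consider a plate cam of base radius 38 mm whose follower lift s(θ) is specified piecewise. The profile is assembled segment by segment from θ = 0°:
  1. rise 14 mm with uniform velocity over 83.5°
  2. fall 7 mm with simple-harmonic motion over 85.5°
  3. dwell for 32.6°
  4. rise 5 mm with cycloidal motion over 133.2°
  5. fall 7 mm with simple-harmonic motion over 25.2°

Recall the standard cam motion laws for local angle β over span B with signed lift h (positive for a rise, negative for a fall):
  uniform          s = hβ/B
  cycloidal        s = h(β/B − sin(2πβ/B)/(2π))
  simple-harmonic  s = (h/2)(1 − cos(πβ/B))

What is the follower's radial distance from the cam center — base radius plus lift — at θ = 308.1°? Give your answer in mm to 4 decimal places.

seg 1 [0°–83.5°] uniform, h=14: full span → s += 14 → s = 14.0000
seg 2 [83.5°–169°] simple-harmonic, h=-7: full span → s += -7 → s = 7.0000
seg 3 [169°–201.6°] dwell: s stays 7.0000
seg 4 [201.6°–334.8°] cycloidal, h=5: θ=308.1° here. β=106.5, B=133.2. 5·(0.7995 − sin(2π·0.7995)/(2π)) = 4.7553 → s = 11.7553
radial distance = base radius + s = 38 + 11.7553 = 49.7553

49.7553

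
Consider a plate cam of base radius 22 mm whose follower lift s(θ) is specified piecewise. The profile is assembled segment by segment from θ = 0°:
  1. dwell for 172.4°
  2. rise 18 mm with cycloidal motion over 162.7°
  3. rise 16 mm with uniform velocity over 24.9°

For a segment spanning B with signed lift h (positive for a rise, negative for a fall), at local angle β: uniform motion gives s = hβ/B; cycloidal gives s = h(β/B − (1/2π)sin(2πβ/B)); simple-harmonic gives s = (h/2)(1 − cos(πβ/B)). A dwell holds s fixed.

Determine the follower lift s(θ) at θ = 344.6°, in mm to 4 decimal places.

seg 1 [0°–172.4°] dwell: s stays 0.0000
seg 2 [172.4°–335.1°] cycloidal, h=18: full span → s += 18 → s = 18.0000
seg 3 [335.1°–360°] uniform, h=16: θ=344.6° here. β=9.5, B=24.9. 16·9.5/24.9 = 6.1044 → s = 24.1044

24.1044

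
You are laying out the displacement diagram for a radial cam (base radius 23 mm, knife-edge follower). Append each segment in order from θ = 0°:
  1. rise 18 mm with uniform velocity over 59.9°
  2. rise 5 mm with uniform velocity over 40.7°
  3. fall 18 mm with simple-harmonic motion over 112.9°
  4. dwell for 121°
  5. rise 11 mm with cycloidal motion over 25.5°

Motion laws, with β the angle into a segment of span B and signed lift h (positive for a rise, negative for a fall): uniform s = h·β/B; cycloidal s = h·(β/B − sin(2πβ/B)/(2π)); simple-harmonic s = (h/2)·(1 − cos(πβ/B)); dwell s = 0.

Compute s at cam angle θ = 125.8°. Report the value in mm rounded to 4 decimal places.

seg 1 [0°–59.9°] uniform, h=18: full span → s += 18 → s = 18.0000
seg 2 [59.9°–100.6°] uniform, h=5: full span → s += 5 → s = 23.0000
seg 3 [100.6°–213.5°] simple-harmonic, h=-18: θ=125.8° here. β=25.2, B=112.9. -18/2·(1 − cos(π·0.2232)) = -2.1235 → s = 20.8765

20.8765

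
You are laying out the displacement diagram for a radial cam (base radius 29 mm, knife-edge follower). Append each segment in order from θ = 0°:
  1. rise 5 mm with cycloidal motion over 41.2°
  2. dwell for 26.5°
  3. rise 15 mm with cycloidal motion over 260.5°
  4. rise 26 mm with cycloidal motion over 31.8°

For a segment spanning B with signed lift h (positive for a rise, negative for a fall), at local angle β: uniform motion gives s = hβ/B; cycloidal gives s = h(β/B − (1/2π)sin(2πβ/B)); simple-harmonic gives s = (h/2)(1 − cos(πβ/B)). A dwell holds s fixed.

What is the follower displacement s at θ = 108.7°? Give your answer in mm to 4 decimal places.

seg 1 [0°–41.2°] cycloidal, h=5: full span → s += 5 → s = 5.0000
seg 2 [41.2°–67.7°] dwell: s stays 5.0000
seg 3 [67.7°–328.2°] cycloidal, h=15: θ=108.7° here. β=41, B=260.5. 15·(0.1574 − sin(2π·0.1574)/(2π)) = 0.3664 → s = 5.3664

5.3664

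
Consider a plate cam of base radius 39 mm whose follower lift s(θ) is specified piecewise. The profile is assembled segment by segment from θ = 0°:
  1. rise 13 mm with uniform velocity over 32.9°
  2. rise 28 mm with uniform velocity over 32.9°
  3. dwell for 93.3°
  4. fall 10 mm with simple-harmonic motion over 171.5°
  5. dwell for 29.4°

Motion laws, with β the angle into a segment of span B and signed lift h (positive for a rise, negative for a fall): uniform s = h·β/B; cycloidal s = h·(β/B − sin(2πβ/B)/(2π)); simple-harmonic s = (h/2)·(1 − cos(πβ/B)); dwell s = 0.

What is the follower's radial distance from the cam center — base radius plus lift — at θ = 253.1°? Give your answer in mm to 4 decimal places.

seg 1 [0°–32.9°] uniform, h=13: full span → s += 13 → s = 13.0000
seg 2 [32.9°–65.8°] uniform, h=28: full span → s += 28 → s = 41.0000
seg 3 [65.8°–159.1°] dwell: s stays 41.0000
seg 4 [159.1°–330.6°] simple-harmonic, h=-10: θ=253.1° here. β=94, B=171.5. -10/2·(1 − cos(π·0.5481)) = -5.7528 → s = 35.2472
radial distance = base radius + s = 39 + 35.2472 = 74.2472

74.2472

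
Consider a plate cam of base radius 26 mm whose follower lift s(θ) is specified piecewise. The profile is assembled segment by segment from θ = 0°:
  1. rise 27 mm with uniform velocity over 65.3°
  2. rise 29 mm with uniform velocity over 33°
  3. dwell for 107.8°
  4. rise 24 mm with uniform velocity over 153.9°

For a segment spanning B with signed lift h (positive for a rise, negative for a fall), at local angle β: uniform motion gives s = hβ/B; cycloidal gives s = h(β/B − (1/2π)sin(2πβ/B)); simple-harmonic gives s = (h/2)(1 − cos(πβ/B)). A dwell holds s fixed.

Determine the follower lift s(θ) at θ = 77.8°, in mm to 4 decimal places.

seg 1 [0°–65.3°] uniform, h=27: full span → s += 27 → s = 27.0000
seg 2 [65.3°–98.3°] uniform, h=29: θ=77.8° here. β=12.5, B=33. 29·12.5/33 = 10.9848 → s = 37.9848

37.9848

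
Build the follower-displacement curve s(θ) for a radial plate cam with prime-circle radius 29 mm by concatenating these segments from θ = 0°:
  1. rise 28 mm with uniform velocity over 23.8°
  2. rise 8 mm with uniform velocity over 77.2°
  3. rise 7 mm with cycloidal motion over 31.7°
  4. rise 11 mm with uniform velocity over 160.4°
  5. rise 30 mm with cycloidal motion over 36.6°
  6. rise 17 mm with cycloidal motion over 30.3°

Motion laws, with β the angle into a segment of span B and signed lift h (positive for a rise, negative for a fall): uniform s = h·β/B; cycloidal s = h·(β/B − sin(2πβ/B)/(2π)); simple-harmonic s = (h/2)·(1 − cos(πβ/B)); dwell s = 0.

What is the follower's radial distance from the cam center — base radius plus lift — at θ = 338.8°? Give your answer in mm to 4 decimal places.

seg 1 [0°–23.8°] uniform, h=28: full span → s += 28 → s = 28.0000
seg 2 [23.8°–101°] uniform, h=8: full span → s += 8 → s = 36.0000
seg 3 [101°–132.7°] cycloidal, h=7: full span → s += 7 → s = 43.0000
seg 4 [132.7°–293.1°] uniform, h=11: full span → s += 11 → s = 54.0000
seg 5 [293.1°–329.7°] cycloidal, h=30: full span → s += 30 → s = 84.0000
seg 6 [329.7°–360°] cycloidal, h=17: θ=338.8° here. β=9.1, B=30.3. 17·(0.3003 − sin(2π·0.3003)/(2π)) = 2.5341 → s = 86.5341
radial distance = base radius + s = 29 + 86.5341 = 115.5341

115.5341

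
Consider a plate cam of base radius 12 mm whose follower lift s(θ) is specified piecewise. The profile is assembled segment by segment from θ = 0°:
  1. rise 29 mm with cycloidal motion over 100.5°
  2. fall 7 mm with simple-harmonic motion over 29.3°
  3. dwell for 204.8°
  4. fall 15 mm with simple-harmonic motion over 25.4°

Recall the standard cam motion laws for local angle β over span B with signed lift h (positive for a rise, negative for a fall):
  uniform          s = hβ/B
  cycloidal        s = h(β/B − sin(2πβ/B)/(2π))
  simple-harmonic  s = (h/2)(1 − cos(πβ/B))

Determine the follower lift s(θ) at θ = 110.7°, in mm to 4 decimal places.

seg 1 [0°–100.5°] cycloidal, h=29: full span → s += 29 → s = 29.0000
seg 2 [100.5°–129.8°] simple-harmonic, h=-7: θ=110.7° here. β=10.2, B=29.3. -7/2·(1 − cos(π·0.3481)) = -1.8927 → s = 27.1073

27.1073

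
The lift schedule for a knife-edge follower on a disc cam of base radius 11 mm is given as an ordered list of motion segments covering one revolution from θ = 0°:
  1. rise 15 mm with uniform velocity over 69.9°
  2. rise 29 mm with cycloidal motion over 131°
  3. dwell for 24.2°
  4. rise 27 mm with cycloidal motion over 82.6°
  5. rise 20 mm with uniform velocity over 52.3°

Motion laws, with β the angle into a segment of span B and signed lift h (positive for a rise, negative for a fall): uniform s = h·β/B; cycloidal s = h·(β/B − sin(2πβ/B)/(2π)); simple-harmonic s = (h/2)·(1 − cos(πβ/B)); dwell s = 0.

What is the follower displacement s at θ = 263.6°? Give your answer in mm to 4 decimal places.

seg 1 [0°–69.9°] uniform, h=15: full span → s += 15 → s = 15.0000
seg 2 [69.9°–200.9°] cycloidal, h=29: full span → s += 29 → s = 44.0000
seg 3 [200.9°–225.1°] dwell: s stays 44.0000
seg 4 [225.1°–307.7°] cycloidal, h=27: θ=263.6° here. β=38.5, B=82.6. 27·(0.4661 − sin(2π·0.4661)/(2π)) = 11.6764 → s = 55.6764

55.6764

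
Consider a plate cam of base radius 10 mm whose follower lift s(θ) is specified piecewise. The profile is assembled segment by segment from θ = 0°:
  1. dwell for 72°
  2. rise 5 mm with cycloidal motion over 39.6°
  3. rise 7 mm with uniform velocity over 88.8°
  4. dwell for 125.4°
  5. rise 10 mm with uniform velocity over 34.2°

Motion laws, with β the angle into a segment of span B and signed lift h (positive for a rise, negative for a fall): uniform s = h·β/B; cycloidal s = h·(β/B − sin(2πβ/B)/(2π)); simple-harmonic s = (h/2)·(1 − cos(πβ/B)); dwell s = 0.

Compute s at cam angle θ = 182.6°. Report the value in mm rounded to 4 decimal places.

seg 1 [0°–72°] dwell: s stays 0.0000
seg 2 [72°–111.6°] cycloidal, h=5: full span → s += 5 → s = 5.0000
seg 3 [111.6°–200.4°] uniform, h=7: θ=182.6° here. β=71, B=88.8. 7·71/88.8 = 5.5968 → s = 10.5968

10.5968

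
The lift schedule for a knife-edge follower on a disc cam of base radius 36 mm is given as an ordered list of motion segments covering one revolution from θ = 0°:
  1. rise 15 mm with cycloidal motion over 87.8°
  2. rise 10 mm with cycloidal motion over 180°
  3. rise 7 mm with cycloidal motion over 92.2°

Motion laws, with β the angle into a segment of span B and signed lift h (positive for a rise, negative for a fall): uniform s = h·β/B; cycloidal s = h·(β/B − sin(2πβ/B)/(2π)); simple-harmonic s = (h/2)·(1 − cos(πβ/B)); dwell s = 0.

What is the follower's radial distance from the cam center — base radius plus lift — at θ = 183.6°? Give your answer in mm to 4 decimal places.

seg 1 [0°–87.8°] cycloidal, h=15: full span → s += 15 → s = 15.0000
seg 2 [87.8°–267.8°] cycloidal, h=10: θ=183.6° here. β=95.8, B=180. 10·(0.5322 − sin(2π·0.5322)/(2π)) = 5.6422 → s = 20.6422
radial distance = base radius + s = 36 + 20.6422 = 56.6422

56.6422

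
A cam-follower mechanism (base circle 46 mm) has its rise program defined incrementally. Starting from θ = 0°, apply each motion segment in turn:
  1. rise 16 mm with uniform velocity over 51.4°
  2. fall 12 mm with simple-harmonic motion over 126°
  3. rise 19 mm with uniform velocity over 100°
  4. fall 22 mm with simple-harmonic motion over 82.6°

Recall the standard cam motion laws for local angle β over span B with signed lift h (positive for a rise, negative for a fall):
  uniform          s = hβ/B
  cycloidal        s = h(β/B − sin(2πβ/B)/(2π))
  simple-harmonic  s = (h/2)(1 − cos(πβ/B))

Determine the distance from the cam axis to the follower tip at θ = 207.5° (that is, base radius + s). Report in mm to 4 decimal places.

seg 1 [0°–51.4°] uniform, h=16: full span → s += 16 → s = 16.0000
seg 2 [51.4°–177.4°] simple-harmonic, h=-12: full span → s += -12 → s = 4.0000
seg 3 [177.4°–277.4°] uniform, h=19: θ=207.5° here. β=30.1, B=100. 19·30.1/100 = 5.7190 → s = 9.7190
radial distance = base radius + s = 46 + 9.7190 = 55.7190

55.7190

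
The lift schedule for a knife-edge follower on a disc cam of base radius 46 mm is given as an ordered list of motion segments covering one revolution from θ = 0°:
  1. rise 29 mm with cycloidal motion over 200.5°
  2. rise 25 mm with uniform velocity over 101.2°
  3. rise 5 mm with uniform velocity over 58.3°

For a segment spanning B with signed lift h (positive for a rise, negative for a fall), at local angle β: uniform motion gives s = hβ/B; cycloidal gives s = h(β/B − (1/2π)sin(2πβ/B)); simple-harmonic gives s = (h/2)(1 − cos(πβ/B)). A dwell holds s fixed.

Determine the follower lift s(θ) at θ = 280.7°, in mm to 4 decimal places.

seg 1 [0°–200.5°] cycloidal, h=29: full span → s += 29 → s = 29.0000
seg 2 [200.5°–301.7°] uniform, h=25: θ=280.7° here. β=80.2, B=101.2. 25·80.2/101.2 = 19.8123 → s = 48.8123

48.8123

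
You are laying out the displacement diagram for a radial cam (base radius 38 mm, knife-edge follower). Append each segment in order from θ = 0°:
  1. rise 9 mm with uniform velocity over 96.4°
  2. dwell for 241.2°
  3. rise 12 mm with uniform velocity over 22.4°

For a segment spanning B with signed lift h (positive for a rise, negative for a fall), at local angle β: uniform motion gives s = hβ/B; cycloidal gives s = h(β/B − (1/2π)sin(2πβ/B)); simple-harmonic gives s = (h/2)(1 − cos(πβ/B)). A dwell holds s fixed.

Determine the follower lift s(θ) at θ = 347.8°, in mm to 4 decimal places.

seg 1 [0°–96.4°] uniform, h=9: full span → s += 9 → s = 9.0000
seg 2 [96.4°–337.6°] dwell: s stays 9.0000
seg 3 [337.6°–360°] uniform, h=12: θ=347.8° here. β=10.2, B=22.4. 12·10.2/22.4 = 5.4643 → s = 14.4643

14.4643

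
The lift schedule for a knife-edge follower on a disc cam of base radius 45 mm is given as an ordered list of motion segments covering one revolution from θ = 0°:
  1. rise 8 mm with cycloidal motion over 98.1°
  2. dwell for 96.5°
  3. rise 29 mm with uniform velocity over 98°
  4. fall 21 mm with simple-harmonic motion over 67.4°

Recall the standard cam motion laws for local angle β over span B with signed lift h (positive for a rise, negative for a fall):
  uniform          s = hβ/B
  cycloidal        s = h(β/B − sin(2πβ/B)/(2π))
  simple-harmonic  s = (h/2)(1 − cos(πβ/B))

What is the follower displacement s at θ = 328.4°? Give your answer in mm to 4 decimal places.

seg 1 [0°–98.1°] cycloidal, h=8: full span → s += 8 → s = 8.0000
seg 2 [98.1°–194.6°] dwell: s stays 8.0000
seg 3 [194.6°–292.6°] uniform, h=29: full span → s += 29 → s = 37.0000
seg 4 [292.6°–360°] simple-harmonic, h=-21: θ=328.4° here. β=35.8, B=67.4. -21/2·(1 − cos(π·0.5312)) = -11.5261 → s = 25.4739

25.4739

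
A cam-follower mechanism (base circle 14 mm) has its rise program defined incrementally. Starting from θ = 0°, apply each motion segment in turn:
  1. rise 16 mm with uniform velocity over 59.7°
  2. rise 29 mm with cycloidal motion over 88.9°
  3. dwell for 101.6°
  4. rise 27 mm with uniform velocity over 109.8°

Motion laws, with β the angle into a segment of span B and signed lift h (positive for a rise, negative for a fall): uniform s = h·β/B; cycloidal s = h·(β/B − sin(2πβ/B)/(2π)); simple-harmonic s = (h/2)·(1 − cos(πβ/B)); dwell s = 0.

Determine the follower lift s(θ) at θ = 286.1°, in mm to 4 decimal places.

seg 1 [0°–59.7°] uniform, h=16: full span → s += 16 → s = 16.0000
seg 2 [59.7°–148.6°] cycloidal, h=29: full span → s += 29 → s = 45.0000
seg 3 [148.6°–250.2°] dwell: s stays 45.0000
seg 4 [250.2°–360°] uniform, h=27: θ=286.1° here. β=35.9, B=109.8. 27·35.9/109.8 = 8.8279 → s = 53.8279

53.8279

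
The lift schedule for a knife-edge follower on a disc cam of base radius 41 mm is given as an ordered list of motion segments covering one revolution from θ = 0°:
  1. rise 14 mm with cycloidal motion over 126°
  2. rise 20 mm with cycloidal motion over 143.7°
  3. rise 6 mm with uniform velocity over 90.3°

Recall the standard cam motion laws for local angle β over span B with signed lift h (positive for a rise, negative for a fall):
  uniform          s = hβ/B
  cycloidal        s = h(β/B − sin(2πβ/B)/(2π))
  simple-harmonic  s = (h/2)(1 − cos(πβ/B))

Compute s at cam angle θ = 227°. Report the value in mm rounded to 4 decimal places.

seg 1 [0°–126°] cycloidal, h=14: full span → s += 14 → s = 14.0000
seg 2 [126°–269.7°] cycloidal, h=20: θ=227° here. β=101, B=143.7. 20·(0.7029 − sin(2π·0.7029)/(2π)) = 17.1015 → s = 31.1015

31.1015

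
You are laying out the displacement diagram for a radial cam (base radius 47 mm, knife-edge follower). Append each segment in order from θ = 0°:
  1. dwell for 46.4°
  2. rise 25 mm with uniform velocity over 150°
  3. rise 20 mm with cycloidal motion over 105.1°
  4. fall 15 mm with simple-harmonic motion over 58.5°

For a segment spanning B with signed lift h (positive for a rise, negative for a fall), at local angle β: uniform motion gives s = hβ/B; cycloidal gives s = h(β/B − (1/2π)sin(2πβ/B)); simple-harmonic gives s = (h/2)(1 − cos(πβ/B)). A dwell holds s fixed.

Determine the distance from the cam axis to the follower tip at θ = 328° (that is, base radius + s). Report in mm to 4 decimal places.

seg 1 [0°–46.4°] dwell: s stays 0.0000
seg 2 [46.4°–196.4°] uniform, h=25: full span → s += 25 → s = 25.0000
seg 3 [196.4°–301.5°] cycloidal, h=20: full span → s += 20 → s = 45.0000
seg 4 [301.5°–360°] simple-harmonic, h=-15: θ=328° here. β=26.5, B=58.5. -15/2·(1 − cos(π·0.4530)) = -6.3964 → s = 38.6036
radial distance = base radius + s = 47 + 38.6036 = 85.6036

85.6036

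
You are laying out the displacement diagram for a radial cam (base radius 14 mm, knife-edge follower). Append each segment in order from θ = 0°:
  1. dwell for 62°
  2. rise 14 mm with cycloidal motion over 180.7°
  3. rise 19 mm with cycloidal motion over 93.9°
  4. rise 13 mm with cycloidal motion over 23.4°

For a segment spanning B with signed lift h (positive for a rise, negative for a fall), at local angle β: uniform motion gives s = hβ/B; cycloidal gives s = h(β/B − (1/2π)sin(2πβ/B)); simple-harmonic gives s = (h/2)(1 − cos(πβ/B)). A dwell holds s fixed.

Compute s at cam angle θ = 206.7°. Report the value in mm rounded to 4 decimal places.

seg 1 [0°–62°] dwell: s stays 0.0000
seg 2 [62°–242.7°] cycloidal, h=14: θ=206.7° here. β=144.7, B=180.7. 14·(0.8008 − sin(2π·0.8008)/(2π)) = 13.3266 → s = 13.3266

13.3266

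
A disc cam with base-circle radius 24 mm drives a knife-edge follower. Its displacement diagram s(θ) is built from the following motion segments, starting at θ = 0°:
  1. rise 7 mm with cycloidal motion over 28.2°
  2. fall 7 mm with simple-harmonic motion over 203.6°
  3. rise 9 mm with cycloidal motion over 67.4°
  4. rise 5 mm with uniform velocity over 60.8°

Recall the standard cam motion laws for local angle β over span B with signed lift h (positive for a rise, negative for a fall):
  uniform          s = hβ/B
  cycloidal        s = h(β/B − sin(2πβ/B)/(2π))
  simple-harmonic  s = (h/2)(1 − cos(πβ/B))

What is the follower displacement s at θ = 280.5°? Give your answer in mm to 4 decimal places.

seg 1 [0°–28.2°] cycloidal, h=7: full span → s += 7 → s = 7.0000
seg 2 [28.2°–231.8°] simple-harmonic, h=-7: full span → s += -7 → s = 0.0000
seg 3 [231.8°–299.2°] cycloidal, h=9: θ=280.5° here. β=48.7, B=67.4. 9·(0.7226 − sin(2π·0.7226)/(2π)) = 7.9141 → s = 7.9141

7.9141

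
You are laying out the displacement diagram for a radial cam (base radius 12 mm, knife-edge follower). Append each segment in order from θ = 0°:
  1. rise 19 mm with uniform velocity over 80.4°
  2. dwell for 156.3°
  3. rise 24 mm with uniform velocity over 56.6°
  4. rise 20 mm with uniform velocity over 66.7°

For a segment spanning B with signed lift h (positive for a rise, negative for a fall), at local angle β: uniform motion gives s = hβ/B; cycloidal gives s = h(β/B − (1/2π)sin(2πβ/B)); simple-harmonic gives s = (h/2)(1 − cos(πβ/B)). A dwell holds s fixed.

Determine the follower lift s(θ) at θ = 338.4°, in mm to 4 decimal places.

seg 1 [0°–80.4°] uniform, h=19: full span → s += 19 → s = 19.0000
seg 2 [80.4°–236.7°] dwell: s stays 19.0000
seg 3 [236.7°–293.3°] uniform, h=24: full span → s += 24 → s = 43.0000
seg 4 [293.3°–360°] uniform, h=20: θ=338.4° here. β=45.1, B=66.7. 20·45.1/66.7 = 13.5232 → s = 56.5232

56.5232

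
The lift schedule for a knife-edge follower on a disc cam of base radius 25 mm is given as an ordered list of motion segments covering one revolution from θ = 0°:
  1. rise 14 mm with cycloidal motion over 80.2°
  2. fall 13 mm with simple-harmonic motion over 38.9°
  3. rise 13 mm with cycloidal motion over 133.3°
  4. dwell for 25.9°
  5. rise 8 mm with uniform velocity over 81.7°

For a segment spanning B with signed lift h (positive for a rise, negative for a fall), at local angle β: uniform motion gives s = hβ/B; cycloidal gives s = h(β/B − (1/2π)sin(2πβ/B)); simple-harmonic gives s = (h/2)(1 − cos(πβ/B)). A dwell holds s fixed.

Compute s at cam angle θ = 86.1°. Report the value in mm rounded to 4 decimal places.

seg 1 [0°–80.2°] cycloidal, h=14: full span → s += 14 → s = 14.0000
seg 2 [80.2°–119.1°] simple-harmonic, h=-13: θ=86.1° here. β=5.9, B=38.9. -13/2·(1 − cos(π·0.1517)) = -0.7240 → s = 13.2760

13.2760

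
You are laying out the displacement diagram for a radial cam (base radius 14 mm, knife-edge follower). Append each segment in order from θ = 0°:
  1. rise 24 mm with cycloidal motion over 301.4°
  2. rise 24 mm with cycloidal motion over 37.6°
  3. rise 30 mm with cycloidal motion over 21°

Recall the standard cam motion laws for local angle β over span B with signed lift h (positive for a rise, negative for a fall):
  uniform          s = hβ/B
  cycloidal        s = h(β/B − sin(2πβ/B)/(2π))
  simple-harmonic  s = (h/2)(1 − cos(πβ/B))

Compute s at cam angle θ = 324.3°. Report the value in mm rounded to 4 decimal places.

seg 1 [0°–301.4°] cycloidal, h=24: full span → s += 24 → s = 24.0000
seg 2 [301.4°–339°] cycloidal, h=24: θ=324.3° here. β=22.9, B=37.6. 24·(0.6090 − sin(2π·0.6090)/(2π)) = 17.0341 → s = 41.0341

41.0341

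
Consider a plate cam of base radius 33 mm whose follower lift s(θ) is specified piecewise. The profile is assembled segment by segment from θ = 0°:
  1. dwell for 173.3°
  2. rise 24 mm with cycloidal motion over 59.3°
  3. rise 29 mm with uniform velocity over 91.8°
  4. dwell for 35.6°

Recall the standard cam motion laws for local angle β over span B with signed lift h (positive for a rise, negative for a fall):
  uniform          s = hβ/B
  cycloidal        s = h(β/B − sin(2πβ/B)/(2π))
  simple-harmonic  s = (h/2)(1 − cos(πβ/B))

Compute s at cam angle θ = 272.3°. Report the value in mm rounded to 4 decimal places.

seg 1 [0°–173.3°] dwell: s stays 0.0000
seg 2 [173.3°–232.6°] cycloidal, h=24: full span → s += 24 → s = 24.0000
seg 3 [232.6°–324.4°] uniform, h=29: θ=272.3° here. β=39.7, B=91.8. 29·39.7/91.8 = 12.5414 → s = 36.5414

36.5414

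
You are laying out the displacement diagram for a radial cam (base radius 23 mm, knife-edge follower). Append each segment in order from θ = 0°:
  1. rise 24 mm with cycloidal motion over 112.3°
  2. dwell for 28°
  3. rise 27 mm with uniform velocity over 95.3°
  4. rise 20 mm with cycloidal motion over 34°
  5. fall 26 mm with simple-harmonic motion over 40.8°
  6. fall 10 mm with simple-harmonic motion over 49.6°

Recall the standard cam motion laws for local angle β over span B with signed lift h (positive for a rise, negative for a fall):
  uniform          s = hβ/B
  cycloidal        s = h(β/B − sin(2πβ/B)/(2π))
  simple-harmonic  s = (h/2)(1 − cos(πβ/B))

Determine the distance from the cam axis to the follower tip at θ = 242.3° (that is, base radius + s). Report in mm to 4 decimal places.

seg 1 [0°–112.3°] cycloidal, h=24: full span → s += 24 → s = 24.0000
seg 2 [112.3°–140.3°] dwell: s stays 24.0000
seg 3 [140.3°–235.6°] uniform, h=27: full span → s += 27 → s = 51.0000
seg 4 [235.6°–269.6°] cycloidal, h=20: θ=242.3° here. β=6.7, B=34. 20·(0.1971 − sin(2π·0.1971)/(2π)) = 0.9326 → s = 51.9326
radial distance = base radius + s = 23 + 51.9326 = 74.9326

74.9326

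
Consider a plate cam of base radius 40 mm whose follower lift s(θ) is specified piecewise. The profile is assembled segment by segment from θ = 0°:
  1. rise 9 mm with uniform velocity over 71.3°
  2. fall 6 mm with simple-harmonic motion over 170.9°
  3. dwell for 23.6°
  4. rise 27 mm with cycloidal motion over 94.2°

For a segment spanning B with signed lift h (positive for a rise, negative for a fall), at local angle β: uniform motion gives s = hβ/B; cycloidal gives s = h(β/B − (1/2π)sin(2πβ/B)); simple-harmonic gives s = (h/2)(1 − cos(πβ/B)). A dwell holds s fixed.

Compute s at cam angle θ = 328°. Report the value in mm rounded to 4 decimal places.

seg 1 [0°–71.3°] uniform, h=9: full span → s += 9 → s = 9.0000
seg 2 [71.3°–242.2°] simple-harmonic, h=-6: full span → s += -6 → s = 3.0000
seg 3 [242.2°–265.8°] dwell: s stays 3.0000
seg 4 [265.8°–360°] cycloidal, h=27: θ=328° here. β=62.2, B=94.2. 27·(0.6603 − sin(2π·0.6603)/(2π)) = 21.4606 → s = 24.4606

24.4606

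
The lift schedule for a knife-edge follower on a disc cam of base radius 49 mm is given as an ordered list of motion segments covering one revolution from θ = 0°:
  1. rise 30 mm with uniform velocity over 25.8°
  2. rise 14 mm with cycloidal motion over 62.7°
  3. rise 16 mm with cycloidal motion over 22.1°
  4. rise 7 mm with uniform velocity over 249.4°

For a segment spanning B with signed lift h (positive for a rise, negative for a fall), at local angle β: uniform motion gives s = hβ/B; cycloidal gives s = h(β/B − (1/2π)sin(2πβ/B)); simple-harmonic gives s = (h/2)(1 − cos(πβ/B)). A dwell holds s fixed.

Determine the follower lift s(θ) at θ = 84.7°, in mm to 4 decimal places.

seg 1 [0°–25.8°] uniform, h=30: full span → s += 30 → s = 30.0000
seg 2 [25.8°–88.5°] cycloidal, h=14: θ=84.7° here. β=58.9, B=62.7. 14·(0.9394 − sin(2π·0.9394)/(2π)) = 13.9796 → s = 43.9796

43.9796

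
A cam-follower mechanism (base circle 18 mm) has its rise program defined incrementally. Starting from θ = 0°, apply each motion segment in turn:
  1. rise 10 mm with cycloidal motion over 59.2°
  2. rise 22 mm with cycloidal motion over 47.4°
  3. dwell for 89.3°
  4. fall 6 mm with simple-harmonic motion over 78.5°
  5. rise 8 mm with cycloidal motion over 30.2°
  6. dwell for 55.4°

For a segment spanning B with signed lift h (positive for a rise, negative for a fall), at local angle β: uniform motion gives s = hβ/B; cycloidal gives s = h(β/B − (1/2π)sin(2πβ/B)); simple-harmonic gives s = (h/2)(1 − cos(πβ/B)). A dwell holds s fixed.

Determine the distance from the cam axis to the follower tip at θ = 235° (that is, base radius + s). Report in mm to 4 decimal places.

seg 1 [0°–59.2°] cycloidal, h=10: full span → s += 10 → s = 10.0000
seg 2 [59.2°–106.6°] cycloidal, h=22: full span → s += 22 → s = 32.0000
seg 3 [106.6°–195.9°] dwell: s stays 32.0000
seg 4 [195.9°–274.4°] simple-harmonic, h=-6: θ=235° here. β=39.1, B=78.5. -6/2·(1 − cos(π·0.4981)) = -2.9820 → s = 29.0180
radial distance = base radius + s = 18 + 29.0180 = 47.0180

47.0180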